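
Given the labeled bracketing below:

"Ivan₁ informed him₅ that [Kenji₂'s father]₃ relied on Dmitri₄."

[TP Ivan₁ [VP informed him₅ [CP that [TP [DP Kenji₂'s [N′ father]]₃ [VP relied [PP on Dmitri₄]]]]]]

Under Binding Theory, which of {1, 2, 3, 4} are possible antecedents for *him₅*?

none

*him* is a pronoun, so Principle B applies: it must be free in its binding domain.
Binding domain of *him₅*: the matrix TP, whose subject is Ivan₁.
*Ivan₁* c-commands the pronoun within its binding domain → coindexation would violate Principle B.
*Kenji₂*: the pronoun c-commands this R-expression → coindexation would violate Principle C on *Kenji₂*.
*[Kenji₂'s father]₃*: the pronoun c-commands this R-expression → coindexation would violate Principle C on *[Kenji₂'s father]₃*.
*Dmitri₄*: the pronoun c-commands this R-expression → coindexation would violate Principle C on *Dmitri₄*.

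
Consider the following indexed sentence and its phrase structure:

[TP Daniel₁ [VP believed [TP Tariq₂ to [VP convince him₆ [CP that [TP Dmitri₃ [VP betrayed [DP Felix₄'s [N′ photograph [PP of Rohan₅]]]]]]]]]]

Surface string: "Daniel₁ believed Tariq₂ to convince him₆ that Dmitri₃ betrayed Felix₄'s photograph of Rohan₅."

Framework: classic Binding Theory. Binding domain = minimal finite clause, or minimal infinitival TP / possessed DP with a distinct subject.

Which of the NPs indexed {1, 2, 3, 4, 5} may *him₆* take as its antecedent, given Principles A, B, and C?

*him* is a pronoun, so Principle B applies: it must be free in its binding domain.
Binding domain of *him₆*: the embedded TP, whose subject is Tariq₂.
*Daniel₁* c-commands the pronoun but from outside its binding domain, and is not c-commanded by it → coindexation permitted.
*Tariq₂* c-commands the pronoun within its binding domain → coindexation would violate Principle B.
*Dmitri₃*: the pronoun c-commands this R-expression → coindexation would violate Principle C on *Dmitri₃*.
*Felix₄*: the pronoun c-commands this R-expression → coindexation would violate Principle C on *Felix₄*.
*Rohan₅*: the pronoun c-commands this R-expression → coindexation would violate Principle C on *Rohan₅*.

{1}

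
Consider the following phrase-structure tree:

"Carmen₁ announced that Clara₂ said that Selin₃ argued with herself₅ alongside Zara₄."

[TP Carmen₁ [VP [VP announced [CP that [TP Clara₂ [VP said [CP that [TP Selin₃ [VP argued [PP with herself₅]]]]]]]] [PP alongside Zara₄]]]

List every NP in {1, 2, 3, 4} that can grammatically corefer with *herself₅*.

*herself* is an anaphor, so Principle A applies: it must be bound in its binding domain.
Binding domain of *herself₅*: the embedded TP, whose subject is Selin₃.
*Carmen₁* c-commands the anaphor but is outside its binding domain → cannot satisfy Principle A.
*Clara₂* c-commands the anaphor but is outside its binding domain → cannot satisfy Principle A.
*Selin₃* c-commands the anaphor within its binding domain → licit binder.
*Zara₄* does not c-command the anaphor → cannot bind it.

{3}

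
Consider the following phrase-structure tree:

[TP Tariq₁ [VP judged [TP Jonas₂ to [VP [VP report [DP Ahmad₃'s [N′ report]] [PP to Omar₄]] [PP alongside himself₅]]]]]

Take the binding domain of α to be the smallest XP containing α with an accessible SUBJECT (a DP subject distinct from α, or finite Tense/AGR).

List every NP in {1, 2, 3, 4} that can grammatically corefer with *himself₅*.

{2}

*himself* is an anaphor, so Principle A applies: it must be bound in its binding domain.
Binding domain of *himself₅*: the embedded TP, whose subject is Jonas₂.
*Tariq₁* c-commands the anaphor but is outside its binding domain → cannot satisfy Principle A.
*Jonas₂* c-commands the anaphor within its binding domain → licit binder.
*Ahmad₃* does not c-command the anaphor → cannot bind it.
*Omar₄* does not c-command the anaphor → cannot bind it.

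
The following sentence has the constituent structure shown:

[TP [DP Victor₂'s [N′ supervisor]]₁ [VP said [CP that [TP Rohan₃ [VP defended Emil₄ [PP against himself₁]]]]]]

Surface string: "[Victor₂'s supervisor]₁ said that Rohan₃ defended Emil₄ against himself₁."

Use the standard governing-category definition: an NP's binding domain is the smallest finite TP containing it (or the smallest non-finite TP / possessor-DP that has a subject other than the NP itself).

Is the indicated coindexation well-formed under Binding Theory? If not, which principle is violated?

The two coindexed NPs are *[Victor₂'s supervisor]₁* and *himself₁*.
*himself₁* is an anaphor. Principle A requires it to be bound within its binding domain — the embedded TP, whose subject is Rohan₃.
Within that domain it is c-commanded by *Rohan₃*, *Emil₄*, none of which share its index.
*[Victor₂'s supervisor]₁* does c-command the anaphor, but from outside its binding domain.
The anaphor is unbound in its domain → Principle A violation.

Principle A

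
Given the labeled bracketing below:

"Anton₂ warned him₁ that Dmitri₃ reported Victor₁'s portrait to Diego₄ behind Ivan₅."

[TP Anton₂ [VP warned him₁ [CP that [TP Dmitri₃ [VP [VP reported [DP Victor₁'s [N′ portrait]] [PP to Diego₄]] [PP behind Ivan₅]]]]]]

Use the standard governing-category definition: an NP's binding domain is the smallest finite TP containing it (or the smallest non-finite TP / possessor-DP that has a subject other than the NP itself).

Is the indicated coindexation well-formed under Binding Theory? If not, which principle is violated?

Principle C

The two coindexed NPs are *him₁* and *Victor₁*.
*Victor₁* is an R-expression. Principle C requires it to be free everywhere.
*him₁* c-commands it and carries the same index.
The R-expression is bound → Principle C violation.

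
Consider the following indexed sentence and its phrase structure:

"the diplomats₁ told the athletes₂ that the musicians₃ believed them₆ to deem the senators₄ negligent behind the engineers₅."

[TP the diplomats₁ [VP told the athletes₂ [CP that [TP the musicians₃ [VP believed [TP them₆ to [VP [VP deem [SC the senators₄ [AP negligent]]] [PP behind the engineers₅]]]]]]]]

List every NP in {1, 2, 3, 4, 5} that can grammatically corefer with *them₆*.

*them* is a pronoun, so Principle B applies: it must be free in its binding domain.
Binding domain of *them₆*: the embedded TP, whose subject is the musicians₃.
*the diplomats₁* c-commands the pronoun but from outside its binding domain, and is not c-commanded by it → coindexation permitted.
*the athletes₂* c-commands the pronoun but from outside its binding domain, and is not c-commanded by it → coindexation permitted.
*the musicians₃* c-commands the pronoun within its binding domain → coindexation would violate Principle B.
*the senators₄*: the pronoun c-commands this R-expression → coindexation would violate Principle C on *the senators₄*.
*the engineers₅*: the pronoun c-commands this R-expression → coindexation would violate Principle C on *the engineers₅*.

{1, 2}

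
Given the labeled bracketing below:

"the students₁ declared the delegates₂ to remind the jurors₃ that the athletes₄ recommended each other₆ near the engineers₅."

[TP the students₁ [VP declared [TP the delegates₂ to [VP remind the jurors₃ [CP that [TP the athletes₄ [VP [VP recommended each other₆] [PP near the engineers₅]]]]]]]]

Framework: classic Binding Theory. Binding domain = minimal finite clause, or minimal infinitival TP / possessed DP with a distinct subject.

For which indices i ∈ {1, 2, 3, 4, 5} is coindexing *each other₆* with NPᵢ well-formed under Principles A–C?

{4}

*each other* is an anaphor, so Principle A applies: it must be bound in its binding domain.
Binding domain of *each other₆*: the embedded TP, whose subject is the athletes₄.
*the students₁* c-commands the anaphor but is outside its binding domain → cannot satisfy Principle A.
*the delegates₂* c-commands the anaphor but is outside its binding domain → cannot satisfy Principle A.
*the jurors₃* c-commands the anaphor but is outside its binding domain → cannot satisfy Principle A.
*the athletes₄* c-commands the anaphor within its binding domain → licit binder.
*the engineers₅* does not c-command the anaphor → cannot bind it.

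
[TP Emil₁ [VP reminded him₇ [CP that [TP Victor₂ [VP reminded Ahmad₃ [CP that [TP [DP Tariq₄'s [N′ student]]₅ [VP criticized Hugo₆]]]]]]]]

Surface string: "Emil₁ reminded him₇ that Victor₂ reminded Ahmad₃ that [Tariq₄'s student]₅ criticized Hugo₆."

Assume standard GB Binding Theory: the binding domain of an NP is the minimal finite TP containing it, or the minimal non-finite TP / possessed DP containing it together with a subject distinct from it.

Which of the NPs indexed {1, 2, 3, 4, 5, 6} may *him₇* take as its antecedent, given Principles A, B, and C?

*him* is a pronoun, so Principle B applies: it must be free in its binding domain.
Binding domain of *him₇*: the matrix TP, whose subject is Emil₁.
*Emil₁* c-commands the pronoun within its binding domain → coindexation would violate Principle B.
*Victor₂*: the pronoun c-commands this R-expression → coindexation would violate Principle C on *Victor₂*.
*Ahmad₃*: the pronoun c-commands this R-expression → coindexation would violate Principle C on *Ahmad₃*.
*Tariq₄*: the pronoun c-commands this R-expression → coindexation would violate Principle C on *Tariq₄*.
*[Tariq₄'s student]₅*: the pronoun c-commands this R-expression → coindexation would violate Principle C on *[Tariq₄'s student]₅*.
*Hugo₆*: the pronoun c-commands this R-expression → coindexation would violate Principle C on *Hugo₆*.

none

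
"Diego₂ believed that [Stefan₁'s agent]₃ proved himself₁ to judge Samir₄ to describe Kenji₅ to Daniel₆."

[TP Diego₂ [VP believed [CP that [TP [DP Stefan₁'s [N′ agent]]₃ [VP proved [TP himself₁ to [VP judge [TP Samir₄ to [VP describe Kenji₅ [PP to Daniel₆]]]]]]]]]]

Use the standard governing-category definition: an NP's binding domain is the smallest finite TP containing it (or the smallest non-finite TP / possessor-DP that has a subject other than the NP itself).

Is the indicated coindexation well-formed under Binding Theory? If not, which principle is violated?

Principle A

The two coindexed NPs are *Stefan₁* and *himself₁*.
*himself₁* is an anaphor. Principle A requires it to be bound within its binding domain — the embedded TP, whose subject is [Stefan₁'s agent]₃.
Within that domain it is c-commanded by *[Stefan₁'s agent]₃*, which does not share its index.
*Stefan₁* does not c-command the anaphor at all.
The anaphor is unbound in its domain → Principle A violation.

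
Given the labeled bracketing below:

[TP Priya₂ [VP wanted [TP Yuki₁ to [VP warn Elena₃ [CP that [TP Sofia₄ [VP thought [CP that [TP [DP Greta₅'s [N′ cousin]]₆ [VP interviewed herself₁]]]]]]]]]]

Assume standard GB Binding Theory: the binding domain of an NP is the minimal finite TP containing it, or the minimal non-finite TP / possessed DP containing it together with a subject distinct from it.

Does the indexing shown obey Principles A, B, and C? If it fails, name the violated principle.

The two coindexed NPs are *Yuki₁* and *herself₁*.
*herself₁* is an anaphor. Principle A requires it to be bound within its binding domain — the embedded TP, whose subject is [Greta₅'s cousin]₆.
Within that domain it is c-commanded by *[Greta₅'s cousin]₆*, which does not share its index.
*Yuki₁* does c-command the anaphor, but from outside its binding domain.
The anaphor is unbound in its domain → Principle A violation.

Principle A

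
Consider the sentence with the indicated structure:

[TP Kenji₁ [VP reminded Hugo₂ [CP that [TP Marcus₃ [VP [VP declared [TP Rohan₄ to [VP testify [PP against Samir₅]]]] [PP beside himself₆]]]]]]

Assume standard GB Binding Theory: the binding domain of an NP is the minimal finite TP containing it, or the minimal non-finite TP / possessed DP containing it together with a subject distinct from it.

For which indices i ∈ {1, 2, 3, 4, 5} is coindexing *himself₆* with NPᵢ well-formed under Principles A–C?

*himself* is an anaphor, so Principle A applies: it must be bound in its binding domain.
Binding domain of *himself₆*: the embedded TP, whose subject is Marcus₃.
*Kenji₁* c-commands the anaphor but is outside its binding domain → cannot satisfy Principle A.
*Hugo₂* c-commands the anaphor but is outside its binding domain → cannot satisfy Principle A.
*Marcus₃* c-commands the anaphor within its binding domain → licit binder.
*Rohan₄* does not c-command the anaphor → cannot bind it.
*Samir₅* does not c-command the anaphor → cannot bind it.

{3}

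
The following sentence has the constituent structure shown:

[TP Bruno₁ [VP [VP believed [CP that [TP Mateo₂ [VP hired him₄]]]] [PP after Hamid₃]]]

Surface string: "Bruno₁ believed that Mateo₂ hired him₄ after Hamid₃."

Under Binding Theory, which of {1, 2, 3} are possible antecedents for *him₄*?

{1, 3}

*him* is a pronoun, so Principle B applies: it must be free in its binding domain.
Binding domain of *him₄*: the embedded TP, whose subject is Mateo₂.
*Bruno₁* c-commands the pronoun but from outside its binding domain, and is not c-commanded by it → coindexation permitted.
*Mateo₂* c-commands the pronoun within its binding domain → coindexation would violate Principle B.
*Hamid₃* and the pronoun do not c-command one another → neither Principle B nor Principle C is at stake; coindexation permitted.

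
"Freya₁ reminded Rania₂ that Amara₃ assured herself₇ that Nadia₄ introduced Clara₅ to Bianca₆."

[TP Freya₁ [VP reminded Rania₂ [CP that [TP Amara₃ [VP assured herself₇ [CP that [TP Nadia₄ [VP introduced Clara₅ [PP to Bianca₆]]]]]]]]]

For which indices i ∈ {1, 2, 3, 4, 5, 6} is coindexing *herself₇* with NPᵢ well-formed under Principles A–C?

{3}

*herself* is an anaphor, so Principle A applies: it must be bound in its binding domain.
Binding domain of *herself₇*: the embedded TP, whose subject is Amara₃.
*Freya₁* c-commands the anaphor but is outside its binding domain → cannot satisfy Principle A.
*Rania₂* c-commands the anaphor but is outside its binding domain → cannot satisfy Principle A.
*Amara₃* c-commands the anaphor within its binding domain → licit binder.
*Nadia₄* does not c-command the anaphor → cannot bind it.
*Clara₅* does not c-command the anaphor → cannot bind it.
*Bianca₆* does not c-command the anaphor → cannot bind it.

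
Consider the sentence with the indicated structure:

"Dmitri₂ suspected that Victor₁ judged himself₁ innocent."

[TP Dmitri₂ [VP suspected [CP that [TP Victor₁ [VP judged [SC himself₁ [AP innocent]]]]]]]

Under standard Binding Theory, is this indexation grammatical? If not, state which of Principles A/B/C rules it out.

The two coindexed NPs are *Victor₁* and *himself₁*.
*himself₁* is an anaphor; its binding domain is the embedded TP, whose subject is Victor₁. *Victor₁* c-commands it within that domain and shares its index, so Principle A is satisfied.
*Victor₁* is an R-expression; *himself₁* does not c-command it, and no other NP shares its index, so Principle C is satisfied.
All principles are respected.

grammatical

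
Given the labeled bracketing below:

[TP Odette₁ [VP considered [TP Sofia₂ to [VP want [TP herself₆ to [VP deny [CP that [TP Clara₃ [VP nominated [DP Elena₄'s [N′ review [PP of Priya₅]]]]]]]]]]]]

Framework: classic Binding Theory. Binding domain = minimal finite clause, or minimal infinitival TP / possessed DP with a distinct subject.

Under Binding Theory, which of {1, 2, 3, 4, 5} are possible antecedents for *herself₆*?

{2}

*herself* is an anaphor, so Principle A applies: it must be bound in its binding domain.
Binding domain of *herself₆*: the embedded TP, whose subject is Sofia₂.
*Odette₁* c-commands the anaphor but is outside its binding domain → cannot satisfy Principle A.
*Sofia₂* c-commands the anaphor within its binding domain → licit binder.
*Clara₃* does not c-command the anaphor → cannot bind it.
*Elena₄* does not c-command the anaphor → cannot bind it.
*Priya₅* does not c-command the anaphor → cannot bind it.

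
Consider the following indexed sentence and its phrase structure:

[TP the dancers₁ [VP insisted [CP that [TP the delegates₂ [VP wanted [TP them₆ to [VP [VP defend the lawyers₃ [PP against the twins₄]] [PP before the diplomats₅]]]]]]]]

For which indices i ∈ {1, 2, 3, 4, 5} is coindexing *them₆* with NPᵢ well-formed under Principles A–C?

{1}

*them* is a pronoun, so Principle B applies: it must be free in its binding domain.
Binding domain of *them₆*: the embedded TP, whose subject is the delegates₂.
*the dancers₁* c-commands the pronoun but from outside its binding domain, and is not c-commanded by it → coindexation permitted.
*the delegates₂* c-commands the pronoun within its binding domain → coindexation would violate Principle B.
*the lawyers₃*: the pronoun c-commands this R-expression → coindexation would violate Principle C on *the lawyers₃*.
*the twins₄*: the pronoun c-commands this R-expression → coindexation would violate Principle C on *the twins₄*.
*the diplomats₅*: the pronoun c-commands this R-expression → coindexation would violate Principle C on *the diplomats₅*.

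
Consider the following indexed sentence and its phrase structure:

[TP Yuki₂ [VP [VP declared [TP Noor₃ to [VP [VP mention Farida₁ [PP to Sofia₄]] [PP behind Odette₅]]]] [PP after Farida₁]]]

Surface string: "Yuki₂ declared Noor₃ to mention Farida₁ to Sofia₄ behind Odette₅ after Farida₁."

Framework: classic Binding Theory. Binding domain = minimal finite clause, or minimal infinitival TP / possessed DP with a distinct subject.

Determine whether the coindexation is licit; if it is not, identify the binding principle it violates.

grammatical

The two coindexed NPs are *Farida₁* and *Farida₁*.
*Farida₁* is an R-expression; no coindexed NP c-commands it, so Principle C holds.
*Farida₁* is an R-expression; *Farida₁* does not c-command it, and no other NP shares its index, so Principle C is satisfied.
All principles are respected.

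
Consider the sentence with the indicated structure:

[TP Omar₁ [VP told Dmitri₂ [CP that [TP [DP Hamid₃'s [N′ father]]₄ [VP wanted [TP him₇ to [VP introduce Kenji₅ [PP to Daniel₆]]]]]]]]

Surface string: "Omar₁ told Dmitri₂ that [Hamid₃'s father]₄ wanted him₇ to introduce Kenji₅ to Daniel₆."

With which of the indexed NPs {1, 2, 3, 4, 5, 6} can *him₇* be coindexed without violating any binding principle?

{1, 2, 3}

*him* is a pronoun, so Principle B applies: it must be free in its binding domain.
Binding domain of *him₇*: the embedded TP, whose subject is [Hamid₃'s father]₄.
*Omar₁* c-commands the pronoun but from outside its binding domain, and is not c-commanded by it → coindexation permitted.
*Dmitri₂* c-commands the pronoun but from outside its binding domain, and is not c-commanded by it → coindexation permitted.
*Hamid₃* and the pronoun do not c-command one another → neither Principle B nor Principle C is at stake; coindexation permitted.
*[Hamid₃'s father]₄* c-commands the pronoun within its binding domain → coindexation would violate Principle B.
*Kenji₅*: the pronoun c-commands this R-expression → coindexation would violate Principle C on *Kenji₅*.
*Daniel₆*: the pronoun c-commands this R-expression → coindexation would violate Principle C on *Daniel₆*.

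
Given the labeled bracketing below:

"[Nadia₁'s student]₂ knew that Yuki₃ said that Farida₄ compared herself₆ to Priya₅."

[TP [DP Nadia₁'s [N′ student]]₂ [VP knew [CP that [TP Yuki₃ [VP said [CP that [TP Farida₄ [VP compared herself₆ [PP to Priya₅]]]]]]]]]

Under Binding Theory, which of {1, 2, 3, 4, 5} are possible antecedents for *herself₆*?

{4}

*herself* is an anaphor, so Principle A applies: it must be bound in its binding domain.
Binding domain of *herself₆*: the embedded TP, whose subject is Farida₄.
*Nadia₁* does not c-command the anaphor → cannot bind it.
*[Nadia₁'s student]₂* c-commands the anaphor but is outside its binding domain → cannot satisfy Principle A.
*Yuki₃* c-commands the anaphor but is outside its binding domain → cannot satisfy Principle A.
*Farida₄* c-commands the anaphor within its binding domain → licit binder.
*Priya₅* does not c-command the anaphor → cannot bind it.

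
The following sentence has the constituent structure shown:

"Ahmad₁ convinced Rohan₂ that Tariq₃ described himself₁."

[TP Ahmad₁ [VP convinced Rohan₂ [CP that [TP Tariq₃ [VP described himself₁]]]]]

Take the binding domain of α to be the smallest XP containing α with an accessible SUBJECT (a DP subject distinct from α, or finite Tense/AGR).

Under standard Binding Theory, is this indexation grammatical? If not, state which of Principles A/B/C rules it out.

The two coindexed NPs are *Ahmad₁* and *himself₁*.
*himself₁* is an anaphor. Principle A requires it to be bound within its binding domain — the embedded TP, whose subject is Tariq₃.
Within that domain it is c-commanded by *Tariq₃*, which does not share its index.
*Ahmad₁* does c-command the anaphor, but from outside its binding domain.
The anaphor is unbound in its domain → Principle A violation.

Principle A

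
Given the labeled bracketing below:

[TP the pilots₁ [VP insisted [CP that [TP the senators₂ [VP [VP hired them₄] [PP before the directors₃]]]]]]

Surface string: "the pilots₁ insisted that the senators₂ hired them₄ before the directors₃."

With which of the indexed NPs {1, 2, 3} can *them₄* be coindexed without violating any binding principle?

{1, 3}

*them* is a pronoun, so Principle B applies: it must be free in its binding domain.
Binding domain of *them₄*: the embedded TP, whose subject is the senators₂.
*the pilots₁* c-commands the pronoun but from outside its binding domain, and is not c-commanded by it → coindexation permitted.
*the senators₂* c-commands the pronoun within its binding domain → coindexation would violate Principle B.
*the directors₃* and the pronoun do not c-command one another → neither Principle B nor Principle C is at stake; coindexation permitted.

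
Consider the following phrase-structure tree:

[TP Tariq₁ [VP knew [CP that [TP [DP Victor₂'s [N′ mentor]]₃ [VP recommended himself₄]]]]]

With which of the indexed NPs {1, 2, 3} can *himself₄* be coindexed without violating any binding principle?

*himself* is an anaphor, so Principle A applies: it must be bound in its binding domain.
Binding domain of *himself₄*: the embedded TP, whose subject is [Victor₂'s mentor]₃.
*Tariq₁* c-commands the anaphor but is outside its binding domain → cannot satisfy Principle A.
*Victor₂* does not c-command the anaphor → cannot bind it.
*[Victor₂'s mentor]₃* c-commands the anaphor within its binding domain → licit binder.

{3}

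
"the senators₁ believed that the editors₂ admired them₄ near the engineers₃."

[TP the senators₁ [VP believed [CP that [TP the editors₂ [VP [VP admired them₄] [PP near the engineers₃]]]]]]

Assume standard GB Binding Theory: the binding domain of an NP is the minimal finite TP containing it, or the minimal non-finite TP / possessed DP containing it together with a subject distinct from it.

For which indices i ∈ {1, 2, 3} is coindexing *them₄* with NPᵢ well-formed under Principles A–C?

{1, 3}

*them* is a pronoun, so Principle B applies: it must be free in its binding domain.
Binding domain of *them₄*: the embedded TP, whose subject is the editors₂.
*the senators₁* c-commands the pronoun but from outside its binding domain, and is not c-commanded by it → coindexation permitted.
*the editors₂* c-commands the pronoun within its binding domain → coindexation would violate Principle B.
*the engineers₃* and the pronoun do not c-command one another → neither Principle B nor Principle C is at stake; coindexation permitted.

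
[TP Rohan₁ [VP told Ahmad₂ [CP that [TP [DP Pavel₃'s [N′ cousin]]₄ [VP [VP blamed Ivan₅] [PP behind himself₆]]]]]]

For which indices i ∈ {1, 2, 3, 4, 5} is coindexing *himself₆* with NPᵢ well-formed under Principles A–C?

{4}

*himself* is an anaphor, so Principle A applies: it must be bound in its binding domain.
Binding domain of *himself₆*: the embedded TP, whose subject is [Pavel₃'s cousin]₄.
*Rohan₁* c-commands the anaphor but is outside its binding domain → cannot satisfy Principle A.
*Ahmad₂* c-commands the anaphor but is outside its binding domain → cannot satisfy Principle A.
*Pavel₃* does not c-command the anaphor → cannot bind it.
*[Pavel₃'s cousin]₄* c-commands the anaphor within its binding domain → licit binder.
*Ivan₅* does not c-command the anaphor → cannot bind it.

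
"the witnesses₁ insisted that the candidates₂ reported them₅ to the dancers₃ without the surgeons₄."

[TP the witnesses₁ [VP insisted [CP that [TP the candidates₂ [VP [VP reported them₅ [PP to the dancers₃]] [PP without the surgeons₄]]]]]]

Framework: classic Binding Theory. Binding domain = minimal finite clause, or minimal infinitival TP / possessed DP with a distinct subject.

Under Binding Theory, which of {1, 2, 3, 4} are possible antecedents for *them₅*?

{1, 4}

*them* is a pronoun, so Principle B applies: it must be free in its binding domain.
Binding domain of *them₅*: the embedded TP, whose subject is the candidates₂.
*the witnesses₁* c-commands the pronoun but from outside its binding domain, and is not c-commanded by it → coindexation permitted.
*the candidates₂* c-commands the pronoun within its binding domain → coindexation would violate Principle B.
*the dancers₃*: the pronoun c-commands this R-expression → coindexation would violate Principle C on *the dancers₃*.
*the surgeons₄* and the pronoun do not c-command one another → neither Principle B nor Principle C is at stake; coindexation permitted.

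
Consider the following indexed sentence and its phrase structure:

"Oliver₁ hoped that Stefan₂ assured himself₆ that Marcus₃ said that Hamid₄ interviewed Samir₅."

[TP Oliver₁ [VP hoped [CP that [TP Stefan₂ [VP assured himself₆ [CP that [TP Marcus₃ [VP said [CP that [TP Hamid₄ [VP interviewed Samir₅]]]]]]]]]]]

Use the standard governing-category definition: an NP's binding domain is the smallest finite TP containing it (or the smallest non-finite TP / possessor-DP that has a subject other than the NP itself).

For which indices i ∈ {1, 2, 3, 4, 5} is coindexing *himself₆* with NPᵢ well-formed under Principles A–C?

*himself* is an anaphor, so Principle A applies: it must be bound in its binding domain.
Binding domain of *himself₆*: the embedded TP, whose subject is Stefan₂.
*Oliver₁* c-commands the anaphor but is outside its binding domain → cannot satisfy Principle A.
*Stefan₂* c-commands the anaphor within its binding domain → licit binder.
*Marcus₃* does not c-command the anaphor → cannot bind it.
*Hamid₄* does not c-command the anaphor → cannot bind it.
*Samir₅* does not c-command the anaphor → cannot bind it.

{2}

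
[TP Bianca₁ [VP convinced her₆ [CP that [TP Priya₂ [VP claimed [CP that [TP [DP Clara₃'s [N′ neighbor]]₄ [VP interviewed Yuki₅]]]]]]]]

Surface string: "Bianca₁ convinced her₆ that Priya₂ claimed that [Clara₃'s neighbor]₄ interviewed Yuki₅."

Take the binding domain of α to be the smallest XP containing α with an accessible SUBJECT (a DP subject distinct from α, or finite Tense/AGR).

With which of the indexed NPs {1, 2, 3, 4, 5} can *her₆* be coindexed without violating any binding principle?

none

*her* is a pronoun, so Principle B applies: it must be free in its binding domain.
Binding domain of *her₆*: the matrix TP, whose subject is Bianca₁.
*Bianca₁* c-commands the pronoun within its binding domain → coindexation would violate Principle B.
*Priya₂*: the pronoun c-commands this R-expression → coindexation would violate Principle C on *Priya₂*.
*Clara₃*: the pronoun c-commands this R-expression → coindexation would violate Principle C on *Clara₃*.
*[Clara₃'s neighbor]₄*: the pronoun c-commands this R-expression → coindexation would violate Principle C on *[Clara₃'s neighbor]₄*.
*Yuki₅*: the pronoun c-commands this R-expression → coindexation would violate Principle C on *Yuki₅*.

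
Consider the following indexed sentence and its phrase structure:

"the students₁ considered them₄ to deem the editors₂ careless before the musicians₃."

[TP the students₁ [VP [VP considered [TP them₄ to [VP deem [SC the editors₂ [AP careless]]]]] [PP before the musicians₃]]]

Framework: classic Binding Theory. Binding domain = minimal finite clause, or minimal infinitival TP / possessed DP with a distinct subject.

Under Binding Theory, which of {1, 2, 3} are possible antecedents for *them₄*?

*them* is a pronoun, so Principle B applies: it must be free in its binding domain.
Binding domain of *them₄*: the matrix TP, whose subject is the students₁.
*the students₁* c-commands the pronoun within its binding domain → coindexation would violate Principle B.
*the editors₂*: the pronoun c-commands this R-expression → coindexation would violate Principle C on *the editors₂*.
*the musicians₃* and the pronoun do not c-command one another → neither Principle B nor Principle C is at stake; coindexation permitted.

{3}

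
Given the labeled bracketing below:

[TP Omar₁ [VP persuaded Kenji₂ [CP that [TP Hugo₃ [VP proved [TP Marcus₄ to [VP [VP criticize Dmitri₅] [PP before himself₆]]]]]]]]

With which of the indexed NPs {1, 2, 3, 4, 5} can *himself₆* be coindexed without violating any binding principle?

{4}

*himself* is an anaphor, so Principle A applies: it must be bound in its binding domain.
Binding domain of *himself₆*: the embedded TP, whose subject is Marcus₄.
*Omar₁* c-commands the anaphor but is outside its binding domain → cannot satisfy Principle A.
*Kenji₂* c-commands the anaphor but is outside its binding domain → cannot satisfy Principle A.
*Hugo₃* c-commands the anaphor but is outside its binding domain → cannot satisfy Principle A.
*Marcus₄* c-commands the anaphor within its binding domain → licit binder.
*Dmitri₅* does not c-command the anaphor → cannot bind it.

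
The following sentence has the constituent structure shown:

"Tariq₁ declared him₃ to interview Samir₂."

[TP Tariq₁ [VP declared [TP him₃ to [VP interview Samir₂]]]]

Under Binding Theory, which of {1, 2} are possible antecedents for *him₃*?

*him* is a pronoun, so Principle B applies: it must be free in its binding domain.
Binding domain of *him₃*: the matrix TP, whose subject is Tariq₁.
*Tariq₁* c-commands the pronoun within its binding domain → coindexation would violate Principle B.
*Samir₂*: the pronoun c-commands this R-expression → coindexation would violate Principle C on *Samir₂*.

none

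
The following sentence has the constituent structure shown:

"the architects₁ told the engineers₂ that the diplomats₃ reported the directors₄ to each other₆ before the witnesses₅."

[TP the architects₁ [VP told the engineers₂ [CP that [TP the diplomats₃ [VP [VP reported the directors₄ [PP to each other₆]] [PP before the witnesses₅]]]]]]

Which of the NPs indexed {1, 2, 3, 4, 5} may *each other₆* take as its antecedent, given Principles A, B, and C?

*each other* is an anaphor, so Principle A applies: it must be bound in its binding domain.
Binding domain of *each other₆*: the embedded TP, whose subject is the diplomats₃.
*the architects₁* c-commands the anaphor but is outside its binding domain → cannot satisfy Principle A.
*the engineers₂* c-commands the anaphor but is outside its binding domain → cannot satisfy Principle A.
*the diplomats₃* c-commands the anaphor within its binding domain → licit binder.
*the directors₄* c-commands the anaphor within its binding domain → licit binder.
*the witnesses₅* does not c-command the anaphor → cannot bind it.

{3, 4}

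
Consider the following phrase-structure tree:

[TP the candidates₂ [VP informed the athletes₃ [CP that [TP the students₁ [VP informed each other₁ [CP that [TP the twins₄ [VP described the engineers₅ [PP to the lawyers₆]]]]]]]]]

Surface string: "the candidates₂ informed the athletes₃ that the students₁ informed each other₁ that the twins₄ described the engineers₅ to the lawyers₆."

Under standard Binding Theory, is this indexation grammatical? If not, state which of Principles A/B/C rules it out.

The two coindexed NPs are *the students₁* and *each other₁*.
*each other₁* is an anaphor; its binding domain is the embedded TP, whose subject is the students₁. *the students₁* c-commands it within that domain and shares its index, so Principle A is satisfied.
*the students₁* is an R-expression; *each other₁* does not c-command it, and no other NP shares its index, so Principle C is satisfied.
All principles are respected.

grammatical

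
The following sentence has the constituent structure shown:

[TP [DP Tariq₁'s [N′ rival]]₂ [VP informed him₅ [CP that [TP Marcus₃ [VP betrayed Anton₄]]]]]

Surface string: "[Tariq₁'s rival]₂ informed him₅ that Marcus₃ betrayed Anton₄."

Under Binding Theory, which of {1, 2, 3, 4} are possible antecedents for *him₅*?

*him* is a pronoun, so Principle B applies: it must be free in its binding domain.
Binding domain of *him₅*: the matrix TP, whose subject is [Tariq₁'s rival]₂.
*Tariq₁* and the pronoun do not c-command one another → neither Principle B nor Principle C is at stake; coindexation permitted.
*[Tariq₁'s rival]₂* c-commands the pronoun within its binding domain → coindexation would violate Principle B.
*Marcus₃*: the pronoun c-commands this R-expression → coindexation would violate Principle C on *Marcus₃*.
*Anton₄*: the pronoun c-commands this R-expression → coindexation would violate Principle C on *Anton₄*.

{1}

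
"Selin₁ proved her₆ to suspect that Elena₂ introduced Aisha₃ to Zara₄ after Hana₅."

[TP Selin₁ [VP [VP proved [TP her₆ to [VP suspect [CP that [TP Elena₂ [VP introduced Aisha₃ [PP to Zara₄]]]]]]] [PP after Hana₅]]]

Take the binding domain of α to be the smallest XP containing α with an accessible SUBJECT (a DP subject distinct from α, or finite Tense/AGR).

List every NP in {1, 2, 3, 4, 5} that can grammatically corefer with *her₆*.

*her* is a pronoun, so Principle B applies: it must be free in its binding domain.
Binding domain of *her₆*: the matrix TP, whose subject is Selin₁.
*Selin₁* c-commands the pronoun within its binding domain → coindexation would violate Principle B.
*Elena₂*: the pronoun c-commands this R-expression → coindexation would violate Principle C on *Elena₂*.
*Aisha₃*: the pronoun c-commands this R-expression → coindexation would violate Principle C on *Aisha₃*.
*Zara₄*: the pronoun c-commands this R-expression → coindexation would violate Principle C on *Zara₄*.
*Hana₅* and the pronoun do not c-command one another → neither Principle B nor Principle C is at stake; coindexation permitted.

{5}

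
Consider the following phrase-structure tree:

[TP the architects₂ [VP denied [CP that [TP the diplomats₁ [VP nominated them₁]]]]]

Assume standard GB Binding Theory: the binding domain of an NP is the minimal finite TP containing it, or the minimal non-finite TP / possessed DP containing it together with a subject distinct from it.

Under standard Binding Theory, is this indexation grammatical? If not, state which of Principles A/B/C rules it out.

Principle B

The two coindexed NPs are *the diplomats₁* and *them₁*.
*them₁* is a pronoun. Its binding domain is the embedded TP, whose subject is the diplomats₁.
*the diplomats₁* c-commands it within that domain and carries the same index.
The pronoun is locally bound → Principle B violation.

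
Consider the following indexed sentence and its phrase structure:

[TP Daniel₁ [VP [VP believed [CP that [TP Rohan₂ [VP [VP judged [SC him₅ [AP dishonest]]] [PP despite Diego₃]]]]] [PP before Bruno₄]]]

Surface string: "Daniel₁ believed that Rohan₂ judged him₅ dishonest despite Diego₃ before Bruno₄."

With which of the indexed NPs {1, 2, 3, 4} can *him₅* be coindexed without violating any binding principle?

{1, 3, 4}

*him* is a pronoun, so Principle B applies: it must be free in its binding domain.
Binding domain of *him₅*: the embedded TP, whose subject is Rohan₂.
*Daniel₁* c-commands the pronoun but from outside its binding domain, and is not c-commanded by it → coindexation permitted.
*Rohan₂* c-commands the pronoun within its binding domain → coindexation would violate Principle B.
*Diego₃* and the pronoun do not c-command one another → neither Principle B nor Principle C is at stake; coindexation permitted.
*Bruno₄* and the pronoun do not c-command one another → neither Principle B nor Principle C is at stake; coindexation permitted.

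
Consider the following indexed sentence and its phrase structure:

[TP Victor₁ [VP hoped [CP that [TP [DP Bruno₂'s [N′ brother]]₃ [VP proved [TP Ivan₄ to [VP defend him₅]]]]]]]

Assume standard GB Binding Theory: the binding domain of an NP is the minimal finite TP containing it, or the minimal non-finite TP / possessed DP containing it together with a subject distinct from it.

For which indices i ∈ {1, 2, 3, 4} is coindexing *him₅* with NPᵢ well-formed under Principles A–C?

{1, 2, 3}

*him* is a pronoun, so Principle B applies: it must be free in its binding domain.
Binding domain of *him₅*: the embedded TP, whose subject is Ivan₄.
*Victor₁* c-commands the pronoun but from outside its binding domain, and is not c-commanded by it → coindexation permitted.
*Bruno₂* and the pronoun do not c-command one another → neither Principle B nor Principle C is at stake; coindexation permitted.
*[Bruno₂'s brother]₃* c-commands the pronoun but from outside its binding domain, and is not c-commanded by it → coindexation permitted.
*Ivan₄* c-commands the pronoun within its binding domain → coindexation would violate Principle B.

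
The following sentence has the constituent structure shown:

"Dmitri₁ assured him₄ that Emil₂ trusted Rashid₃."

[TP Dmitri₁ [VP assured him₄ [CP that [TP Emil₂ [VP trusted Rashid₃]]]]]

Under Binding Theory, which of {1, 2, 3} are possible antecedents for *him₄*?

none

*him* is a pronoun, so Principle B applies: it must be free in its binding domain.
Binding domain of *him₄*: the matrix TP, whose subject is Dmitri₁.
*Dmitri₁* c-commands the pronoun within its binding domain → coindexation would violate Principle B.
*Emil₂*: the pronoun c-commands this R-expression → coindexation would violate Principle C on *Emil₂*.
*Rashid₃*: the pronoun c-commands this R-expression → coindexation would violate Principle C on *Rashid₃*.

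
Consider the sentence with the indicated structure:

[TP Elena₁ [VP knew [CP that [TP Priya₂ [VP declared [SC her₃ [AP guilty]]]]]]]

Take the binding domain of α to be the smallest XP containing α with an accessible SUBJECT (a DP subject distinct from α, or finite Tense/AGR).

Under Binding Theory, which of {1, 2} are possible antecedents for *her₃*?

{1}

*her* is a pronoun, so Principle B applies: it must be free in its binding domain.
Binding domain of *her₃*: the embedded TP, whose subject is Priya₂.
*Elena₁* c-commands the pronoun but from outside its binding domain, and is not c-commanded by it → coindexation permitted.
*Priya₂* c-commands the pronoun within its binding domain → coindexation would violate Principle B.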